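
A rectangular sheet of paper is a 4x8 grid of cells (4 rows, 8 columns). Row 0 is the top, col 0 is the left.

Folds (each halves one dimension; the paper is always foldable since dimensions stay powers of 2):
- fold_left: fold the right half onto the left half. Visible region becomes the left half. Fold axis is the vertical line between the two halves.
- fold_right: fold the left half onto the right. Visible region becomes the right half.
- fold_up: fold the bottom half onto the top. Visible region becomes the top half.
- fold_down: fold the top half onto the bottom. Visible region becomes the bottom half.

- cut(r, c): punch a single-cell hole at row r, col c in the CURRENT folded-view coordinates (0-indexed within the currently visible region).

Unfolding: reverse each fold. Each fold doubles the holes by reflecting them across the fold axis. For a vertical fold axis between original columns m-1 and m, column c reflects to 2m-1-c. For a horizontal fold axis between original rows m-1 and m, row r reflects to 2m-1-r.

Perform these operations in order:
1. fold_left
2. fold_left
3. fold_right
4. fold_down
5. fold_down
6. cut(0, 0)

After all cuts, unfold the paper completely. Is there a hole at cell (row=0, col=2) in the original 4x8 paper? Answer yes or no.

Op 1 fold_left: fold axis v@4; visible region now rows[0,4) x cols[0,4) = 4x4
Op 2 fold_left: fold axis v@2; visible region now rows[0,4) x cols[0,2) = 4x2
Op 3 fold_right: fold axis v@1; visible region now rows[0,4) x cols[1,2) = 4x1
Op 4 fold_down: fold axis h@2; visible region now rows[2,4) x cols[1,2) = 2x1
Op 5 fold_down: fold axis h@3; visible region now rows[3,4) x cols[1,2) = 1x1
Op 6 cut(0, 0): punch at orig (3,1); cuts so far [(3, 1)]; region rows[3,4) x cols[1,2) = 1x1
Unfold 1 (reflect across h@3): 2 holes -> [(2, 1), (3, 1)]
Unfold 2 (reflect across h@2): 4 holes -> [(0, 1), (1, 1), (2, 1), (3, 1)]
Unfold 3 (reflect across v@1): 8 holes -> [(0, 0), (0, 1), (1, 0), (1, 1), (2, 0), (2, 1), (3, 0), (3, 1)]
Unfold 4 (reflect across v@2): 16 holes -> [(0, 0), (0, 1), (0, 2), (0, 3), (1, 0), (1, 1), (1, 2), (1, 3), (2, 0), (2, 1), (2, 2), (2, 3), (3, 0), (3, 1), (3, 2), (3, 3)]
Unfold 5 (reflect across v@4): 32 holes -> [(0, 0), (0, 1), (0, 2), (0, 3), (0, 4), (0, 5), (0, 6), (0, 7), (1, 0), (1, 1), (1, 2), (1, 3), (1, 4), (1, 5), (1, 6), (1, 7), (2, 0), (2, 1), (2, 2), (2, 3), (2, 4), (2, 5), (2, 6), (2, 7), (3, 0), (3, 1), (3, 2), (3, 3), (3, 4), (3, 5), (3, 6), (3, 7)]
Holes: [(0, 0), (0, 1), (0, 2), (0, 3), (0, 4), (0, 5), (0, 6), (0, 7), (1, 0), (1, 1), (1, 2), (1, 3), (1, 4), (1, 5), (1, 6), (1, 7), (2, 0), (2, 1), (2, 2), (2, 3), (2, 4), (2, 5), (2, 6), (2, 7), (3, 0), (3, 1), (3, 2), (3, 3), (3, 4), (3, 5), (3, 6), (3, 7)]

Answer: yes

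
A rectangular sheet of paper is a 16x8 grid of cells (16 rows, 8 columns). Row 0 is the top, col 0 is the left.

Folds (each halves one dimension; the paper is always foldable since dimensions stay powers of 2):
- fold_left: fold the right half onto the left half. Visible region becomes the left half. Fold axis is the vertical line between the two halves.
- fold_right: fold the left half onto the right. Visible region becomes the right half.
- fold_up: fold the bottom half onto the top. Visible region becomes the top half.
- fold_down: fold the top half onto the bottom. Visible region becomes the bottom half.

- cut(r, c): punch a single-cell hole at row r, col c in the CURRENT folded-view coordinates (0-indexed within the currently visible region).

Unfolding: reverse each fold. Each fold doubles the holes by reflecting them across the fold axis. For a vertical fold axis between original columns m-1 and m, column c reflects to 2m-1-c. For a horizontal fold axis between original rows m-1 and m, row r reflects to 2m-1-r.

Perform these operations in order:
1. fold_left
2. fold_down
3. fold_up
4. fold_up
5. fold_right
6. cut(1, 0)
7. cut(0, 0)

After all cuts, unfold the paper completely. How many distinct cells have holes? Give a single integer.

Op 1 fold_left: fold axis v@4; visible region now rows[0,16) x cols[0,4) = 16x4
Op 2 fold_down: fold axis h@8; visible region now rows[8,16) x cols[0,4) = 8x4
Op 3 fold_up: fold axis h@12; visible region now rows[8,12) x cols[0,4) = 4x4
Op 4 fold_up: fold axis h@10; visible region now rows[8,10) x cols[0,4) = 2x4
Op 5 fold_right: fold axis v@2; visible region now rows[8,10) x cols[2,4) = 2x2
Op 6 cut(1, 0): punch at orig (9,2); cuts so far [(9, 2)]; region rows[8,10) x cols[2,4) = 2x2
Op 7 cut(0, 0): punch at orig (8,2); cuts so far [(8, 2), (9, 2)]; region rows[8,10) x cols[2,4) = 2x2
Unfold 1 (reflect across v@2): 4 holes -> [(8, 1), (8, 2), (9, 1), (9, 2)]
Unfold 2 (reflect across h@10): 8 holes -> [(8, 1), (8, 2), (9, 1), (9, 2), (10, 1), (10, 2), (11, 1), (11, 2)]
Unfold 3 (reflect across h@12): 16 holes -> [(8, 1), (8, 2), (9, 1), (9, 2), (10, 1), (10, 2), (11, 1), (11, 2), (12, 1), (12, 2), (13, 1), (13, 2), (14, 1), (14, 2), (15, 1), (15, 2)]
Unfold 4 (reflect across h@8): 32 holes -> [(0, 1), (0, 2), (1, 1), (1, 2), (2, 1), (2, 2), (3, 1), (3, 2), (4, 1), (4, 2), (5, 1), (5, 2), (6, 1), (6, 2), (7, 1), (7, 2), (8, 1), (8, 2), (9, 1), (9, 2), (10, 1), (10, 2), (11, 1), (11, 2), (12, 1), (12, 2), (13, 1), (13, 2), (14, 1), (14, 2), (15, 1), (15, 2)]
Unfold 5 (reflect across v@4): 64 holes -> [(0, 1), (0, 2), (0, 5), (0, 6), (1, 1), (1, 2), (1, 5), (1, 6), (2, 1), (2, 2), (2, 5), (2, 6), (3, 1), (3, 2), (3, 5), (3, 6), (4, 1), (4, 2), (4, 5), (4, 6), (5, 1), (5, 2), (5, 5), (5, 6), (6, 1), (6, 2), (6, 5), (6, 6), (7, 1), (7, 2), (7, 5), (7, 6), (8, 1), (8, 2), (8, 5), (8, 6), (9, 1), (9, 2), (9, 5), (9, 6), (10, 1), (10, 2), (10, 5), (10, 6), (11, 1), (11, 2), (11, 5), (11, 6), (12, 1), (12, 2), (12, 5), (12, 6), (13, 1), (13, 2), (13, 5), (13, 6), (14, 1), (14, 2), (14, 5), (14, 6), (15, 1), (15, 2), (15, 5), (15, 6)]

Answer: 64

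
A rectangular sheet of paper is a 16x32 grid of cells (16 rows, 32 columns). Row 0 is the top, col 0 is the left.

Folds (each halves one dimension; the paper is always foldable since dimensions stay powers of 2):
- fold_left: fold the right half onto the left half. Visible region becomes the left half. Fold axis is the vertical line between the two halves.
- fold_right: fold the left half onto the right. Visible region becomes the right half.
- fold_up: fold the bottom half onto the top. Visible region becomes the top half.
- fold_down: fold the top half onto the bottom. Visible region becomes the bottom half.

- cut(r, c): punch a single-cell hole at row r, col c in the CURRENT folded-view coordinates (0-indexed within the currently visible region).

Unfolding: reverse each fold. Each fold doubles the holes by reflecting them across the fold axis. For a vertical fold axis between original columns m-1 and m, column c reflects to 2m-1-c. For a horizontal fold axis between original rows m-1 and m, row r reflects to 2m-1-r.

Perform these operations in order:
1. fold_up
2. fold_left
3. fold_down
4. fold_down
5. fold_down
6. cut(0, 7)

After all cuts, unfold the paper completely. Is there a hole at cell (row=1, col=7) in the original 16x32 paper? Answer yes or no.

Answer: yes

Derivation:
Op 1 fold_up: fold axis h@8; visible region now rows[0,8) x cols[0,32) = 8x32
Op 2 fold_left: fold axis v@16; visible region now rows[0,8) x cols[0,16) = 8x16
Op 3 fold_down: fold axis h@4; visible region now rows[4,8) x cols[0,16) = 4x16
Op 4 fold_down: fold axis h@6; visible region now rows[6,8) x cols[0,16) = 2x16
Op 5 fold_down: fold axis h@7; visible region now rows[7,8) x cols[0,16) = 1x16
Op 6 cut(0, 7): punch at orig (7,7); cuts so far [(7, 7)]; region rows[7,8) x cols[0,16) = 1x16
Unfold 1 (reflect across h@7): 2 holes -> [(6, 7), (7, 7)]
Unfold 2 (reflect across h@6): 4 holes -> [(4, 7), (5, 7), (6, 7), (7, 7)]
Unfold 3 (reflect across h@4): 8 holes -> [(0, 7), (1, 7), (2, 7), (3, 7), (4, 7), (5, 7), (6, 7), (7, 7)]
Unfold 4 (reflect across v@16): 16 holes -> [(0, 7), (0, 24), (1, 7), (1, 24), (2, 7), (2, 24), (3, 7), (3, 24), (4, 7), (4, 24), (5, 7), (5, 24), (6, 7), (6, 24), (7, 7), (7, 24)]
Unfold 5 (reflect across h@8): 32 holes -> [(0, 7), (0, 24), (1, 7), (1, 24), (2, 7), (2, 24), (3, 7), (3, 24), (4, 7), (4, 24), (5, 7), (5, 24), (6, 7), (6, 24), (7, 7), (7, 24), (8, 7), (8, 24), (9, 7), (9, 24), (10, 7), (10, 24), (11, 7), (11, 24), (12, 7), (12, 24), (13, 7), (13, 24), (14, 7), (14, 24), (15, 7), (15, 24)]
Holes: [(0, 7), (0, 24), (1, 7), (1, 24), (2, 7), (2, 24), (3, 7), (3, 24), (4, 7), (4, 24), (5, 7), (5, 24), (6, 7), (6, 24), (7, 7), (7, 24), (8, 7), (8, 24), (9, 7), (9, 24), (10, 7), (10, 24), (11, 7), (11, 24), (12, 7), (12, 24), (13, 7), (13, 24), (14, 7), (14, 24), (15, 7), (15, 24)]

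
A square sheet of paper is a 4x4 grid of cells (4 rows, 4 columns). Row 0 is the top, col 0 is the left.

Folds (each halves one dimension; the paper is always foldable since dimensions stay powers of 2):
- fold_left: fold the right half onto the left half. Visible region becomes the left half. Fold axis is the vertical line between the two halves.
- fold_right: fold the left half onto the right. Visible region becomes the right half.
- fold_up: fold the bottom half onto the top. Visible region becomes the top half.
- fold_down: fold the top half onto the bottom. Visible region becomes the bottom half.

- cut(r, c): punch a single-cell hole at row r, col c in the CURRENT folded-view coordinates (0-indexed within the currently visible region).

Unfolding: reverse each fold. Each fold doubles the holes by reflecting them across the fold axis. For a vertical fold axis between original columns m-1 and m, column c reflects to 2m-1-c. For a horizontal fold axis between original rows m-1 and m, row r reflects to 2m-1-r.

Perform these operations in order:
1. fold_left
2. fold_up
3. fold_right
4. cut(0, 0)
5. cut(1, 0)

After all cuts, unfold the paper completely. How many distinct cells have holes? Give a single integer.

Op 1 fold_left: fold axis v@2; visible region now rows[0,4) x cols[0,2) = 4x2
Op 2 fold_up: fold axis h@2; visible region now rows[0,2) x cols[0,2) = 2x2
Op 3 fold_right: fold axis v@1; visible region now rows[0,2) x cols[1,2) = 2x1
Op 4 cut(0, 0): punch at orig (0,1); cuts so far [(0, 1)]; region rows[0,2) x cols[1,2) = 2x1
Op 5 cut(1, 0): punch at orig (1,1); cuts so far [(0, 1), (1, 1)]; region rows[0,2) x cols[1,2) = 2x1
Unfold 1 (reflect across v@1): 4 holes -> [(0, 0), (0, 1), (1, 0), (1, 1)]
Unfold 2 (reflect across h@2): 8 holes -> [(0, 0), (0, 1), (1, 0), (1, 1), (2, 0), (2, 1), (3, 0), (3, 1)]
Unfold 3 (reflect across v@2): 16 holes -> [(0, 0), (0, 1), (0, 2), (0, 3), (1, 0), (1, 1), (1, 2), (1, 3), (2, 0), (2, 1), (2, 2), (2, 3), (3, 0), (3, 1), (3, 2), (3, 3)]

Answer: 16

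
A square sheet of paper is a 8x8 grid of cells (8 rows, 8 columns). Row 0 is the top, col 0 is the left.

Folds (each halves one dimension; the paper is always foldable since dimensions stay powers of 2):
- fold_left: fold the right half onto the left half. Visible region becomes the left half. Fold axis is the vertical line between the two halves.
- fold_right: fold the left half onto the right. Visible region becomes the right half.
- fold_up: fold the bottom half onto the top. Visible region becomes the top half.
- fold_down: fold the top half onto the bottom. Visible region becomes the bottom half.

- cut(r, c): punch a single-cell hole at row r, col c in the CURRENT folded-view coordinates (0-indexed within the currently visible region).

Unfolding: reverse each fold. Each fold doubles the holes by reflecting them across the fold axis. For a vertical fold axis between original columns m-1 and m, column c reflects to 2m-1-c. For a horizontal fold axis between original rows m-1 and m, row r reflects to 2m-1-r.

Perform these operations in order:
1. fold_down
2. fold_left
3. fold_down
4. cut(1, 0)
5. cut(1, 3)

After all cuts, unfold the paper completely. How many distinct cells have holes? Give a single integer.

Op 1 fold_down: fold axis h@4; visible region now rows[4,8) x cols[0,8) = 4x8
Op 2 fold_left: fold axis v@4; visible region now rows[4,8) x cols[0,4) = 4x4
Op 3 fold_down: fold axis h@6; visible region now rows[6,8) x cols[0,4) = 2x4
Op 4 cut(1, 0): punch at orig (7,0); cuts so far [(7, 0)]; region rows[6,8) x cols[0,4) = 2x4
Op 5 cut(1, 3): punch at orig (7,3); cuts so far [(7, 0), (7, 3)]; region rows[6,8) x cols[0,4) = 2x4
Unfold 1 (reflect across h@6): 4 holes -> [(4, 0), (4, 3), (7, 0), (7, 3)]
Unfold 2 (reflect across v@4): 8 holes -> [(4, 0), (4, 3), (4, 4), (4, 7), (7, 0), (7, 3), (7, 4), (7, 7)]
Unfold 3 (reflect across h@4): 16 holes -> [(0, 0), (0, 3), (0, 4), (0, 7), (3, 0), (3, 3), (3, 4), (3, 7), (4, 0), (4, 3), (4, 4), (4, 7), (7, 0), (7, 3), (7, 4), (7, 7)]

Answer: 16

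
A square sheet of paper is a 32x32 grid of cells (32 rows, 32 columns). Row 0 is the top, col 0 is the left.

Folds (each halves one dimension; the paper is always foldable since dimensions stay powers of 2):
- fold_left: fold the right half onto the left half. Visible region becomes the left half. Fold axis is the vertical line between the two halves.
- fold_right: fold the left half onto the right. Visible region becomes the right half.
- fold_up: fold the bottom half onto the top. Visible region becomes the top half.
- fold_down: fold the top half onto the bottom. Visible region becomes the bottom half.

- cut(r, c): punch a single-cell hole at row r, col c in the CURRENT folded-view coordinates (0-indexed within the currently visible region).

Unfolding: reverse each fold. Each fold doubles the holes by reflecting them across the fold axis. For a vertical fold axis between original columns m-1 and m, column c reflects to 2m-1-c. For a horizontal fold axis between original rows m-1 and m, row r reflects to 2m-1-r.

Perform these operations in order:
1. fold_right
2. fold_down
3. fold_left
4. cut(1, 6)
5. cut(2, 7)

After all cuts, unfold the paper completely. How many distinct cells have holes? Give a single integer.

Op 1 fold_right: fold axis v@16; visible region now rows[0,32) x cols[16,32) = 32x16
Op 2 fold_down: fold axis h@16; visible region now rows[16,32) x cols[16,32) = 16x16
Op 3 fold_left: fold axis v@24; visible region now rows[16,32) x cols[16,24) = 16x8
Op 4 cut(1, 6): punch at orig (17,22); cuts so far [(17, 22)]; region rows[16,32) x cols[16,24) = 16x8
Op 5 cut(2, 7): punch at orig (18,23); cuts so far [(17, 22), (18, 23)]; region rows[16,32) x cols[16,24) = 16x8
Unfold 1 (reflect across v@24): 4 holes -> [(17, 22), (17, 25), (18, 23), (18, 24)]
Unfold 2 (reflect across h@16): 8 holes -> [(13, 23), (13, 24), (14, 22), (14, 25), (17, 22), (17, 25), (18, 23), (18, 24)]
Unfold 3 (reflect across v@16): 16 holes -> [(13, 7), (13, 8), (13, 23), (13, 24), (14, 6), (14, 9), (14, 22), (14, 25), (17, 6), (17, 9), (17, 22), (17, 25), (18, 7), (18, 8), (18, 23), (18, 24)]

Answer: 16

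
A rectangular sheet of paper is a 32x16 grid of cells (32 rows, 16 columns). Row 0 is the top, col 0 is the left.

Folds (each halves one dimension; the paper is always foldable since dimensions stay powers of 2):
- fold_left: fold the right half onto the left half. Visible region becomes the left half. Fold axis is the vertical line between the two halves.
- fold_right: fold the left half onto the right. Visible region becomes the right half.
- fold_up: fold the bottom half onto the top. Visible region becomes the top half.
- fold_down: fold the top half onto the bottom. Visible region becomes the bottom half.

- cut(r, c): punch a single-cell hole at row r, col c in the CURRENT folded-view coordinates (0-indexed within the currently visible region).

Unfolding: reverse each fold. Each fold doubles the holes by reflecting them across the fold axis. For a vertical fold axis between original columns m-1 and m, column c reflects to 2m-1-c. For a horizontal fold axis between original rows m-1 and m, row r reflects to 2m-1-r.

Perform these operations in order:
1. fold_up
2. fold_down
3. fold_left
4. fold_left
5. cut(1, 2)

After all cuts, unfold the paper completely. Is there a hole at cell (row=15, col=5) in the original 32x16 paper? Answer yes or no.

Op 1 fold_up: fold axis h@16; visible region now rows[0,16) x cols[0,16) = 16x16
Op 2 fold_down: fold axis h@8; visible region now rows[8,16) x cols[0,16) = 8x16
Op 3 fold_left: fold axis v@8; visible region now rows[8,16) x cols[0,8) = 8x8
Op 4 fold_left: fold axis v@4; visible region now rows[8,16) x cols[0,4) = 8x4
Op 5 cut(1, 2): punch at orig (9,2); cuts so far [(9, 2)]; region rows[8,16) x cols[0,4) = 8x4
Unfold 1 (reflect across v@4): 2 holes -> [(9, 2), (9, 5)]
Unfold 2 (reflect across v@8): 4 holes -> [(9, 2), (9, 5), (9, 10), (9, 13)]
Unfold 3 (reflect across h@8): 8 holes -> [(6, 2), (6, 5), (6, 10), (6, 13), (9, 2), (9, 5), (9, 10), (9, 13)]
Unfold 4 (reflect across h@16): 16 holes -> [(6, 2), (6, 5), (6, 10), (6, 13), (9, 2), (9, 5), (9, 10), (9, 13), (22, 2), (22, 5), (22, 10), (22, 13), (25, 2), (25, 5), (25, 10), (25, 13)]
Holes: [(6, 2), (6, 5), (6, 10), (6, 13), (9, 2), (9, 5), (9, 10), (9, 13), (22, 2), (22, 5), (22, 10), (22, 13), (25, 2), (25, 5), (25, 10), (25, 13)]

Answer: no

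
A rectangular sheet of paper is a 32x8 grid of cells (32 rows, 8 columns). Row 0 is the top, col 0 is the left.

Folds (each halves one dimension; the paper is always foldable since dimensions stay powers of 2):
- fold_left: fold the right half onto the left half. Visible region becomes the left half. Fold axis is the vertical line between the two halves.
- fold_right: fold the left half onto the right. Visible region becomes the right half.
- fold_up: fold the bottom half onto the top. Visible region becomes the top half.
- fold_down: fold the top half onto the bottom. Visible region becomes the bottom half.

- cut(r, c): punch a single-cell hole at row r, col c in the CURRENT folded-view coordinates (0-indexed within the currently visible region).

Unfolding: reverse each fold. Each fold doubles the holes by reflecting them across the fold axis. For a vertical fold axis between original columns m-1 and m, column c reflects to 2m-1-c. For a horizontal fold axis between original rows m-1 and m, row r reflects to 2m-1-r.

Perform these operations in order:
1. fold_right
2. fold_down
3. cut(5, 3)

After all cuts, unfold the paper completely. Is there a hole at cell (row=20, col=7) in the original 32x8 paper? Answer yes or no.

Answer: no

Derivation:
Op 1 fold_right: fold axis v@4; visible region now rows[0,32) x cols[4,8) = 32x4
Op 2 fold_down: fold axis h@16; visible region now rows[16,32) x cols[4,8) = 16x4
Op 3 cut(5, 3): punch at orig (21,7); cuts so far [(21, 7)]; region rows[16,32) x cols[4,8) = 16x4
Unfold 1 (reflect across h@16): 2 holes -> [(10, 7), (21, 7)]
Unfold 2 (reflect across v@4): 4 holes -> [(10, 0), (10, 7), (21, 0), (21, 7)]
Holes: [(10, 0), (10, 7), (21, 0), (21, 7)]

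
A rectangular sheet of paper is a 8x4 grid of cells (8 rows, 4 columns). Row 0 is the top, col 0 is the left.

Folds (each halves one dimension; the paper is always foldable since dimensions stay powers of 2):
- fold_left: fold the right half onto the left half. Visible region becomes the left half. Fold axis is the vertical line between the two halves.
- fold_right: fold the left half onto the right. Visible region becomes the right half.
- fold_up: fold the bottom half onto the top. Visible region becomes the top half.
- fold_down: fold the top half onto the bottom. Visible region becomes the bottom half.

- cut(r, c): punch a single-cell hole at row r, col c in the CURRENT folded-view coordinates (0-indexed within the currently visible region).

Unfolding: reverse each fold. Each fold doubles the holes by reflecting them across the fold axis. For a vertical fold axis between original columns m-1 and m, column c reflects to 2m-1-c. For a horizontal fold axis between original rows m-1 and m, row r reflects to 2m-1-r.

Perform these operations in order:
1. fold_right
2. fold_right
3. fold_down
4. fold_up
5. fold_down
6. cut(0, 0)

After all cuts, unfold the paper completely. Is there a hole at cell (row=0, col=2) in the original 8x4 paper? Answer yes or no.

Answer: yes

Derivation:
Op 1 fold_right: fold axis v@2; visible region now rows[0,8) x cols[2,4) = 8x2
Op 2 fold_right: fold axis v@3; visible region now rows[0,8) x cols[3,4) = 8x1
Op 3 fold_down: fold axis h@4; visible region now rows[4,8) x cols[3,4) = 4x1
Op 4 fold_up: fold axis h@6; visible region now rows[4,6) x cols[3,4) = 2x1
Op 5 fold_down: fold axis h@5; visible region now rows[5,6) x cols[3,4) = 1x1
Op 6 cut(0, 0): punch at orig (5,3); cuts so far [(5, 3)]; region rows[5,6) x cols[3,4) = 1x1
Unfold 1 (reflect across h@5): 2 holes -> [(4, 3), (5, 3)]
Unfold 2 (reflect across h@6): 4 holes -> [(4, 3), (5, 3), (6, 3), (7, 3)]
Unfold 3 (reflect across h@4): 8 holes -> [(0, 3), (1, 3), (2, 3), (3, 3), (4, 3), (5, 3), (6, 3), (7, 3)]
Unfold 4 (reflect across v@3): 16 holes -> [(0, 2), (0, 3), (1, 2), (1, 3), (2, 2), (2, 3), (3, 2), (3, 3), (4, 2), (4, 3), (5, 2), (5, 3), (6, 2), (6, 3), (7, 2), (7, 3)]
Unfold 5 (reflect across v@2): 32 holes -> [(0, 0), (0, 1), (0, 2), (0, 3), (1, 0), (1, 1), (1, 2), (1, 3), (2, 0), (2, 1), (2, 2), (2, 3), (3, 0), (3, 1), (3, 2), (3, 3), (4, 0), (4, 1), (4, 2), (4, 3), (5, 0), (5, 1), (5, 2), (5, 3), (6, 0), (6, 1), (6, 2), (6, 3), (7, 0), (7, 1), (7, 2), (7, 3)]
Holes: [(0, 0), (0, 1), (0, 2), (0, 3), (1, 0), (1, 1), (1, 2), (1, 3), (2, 0), (2, 1), (2, 2), (2, 3), (3, 0), (3, 1), (3, 2), (3, 3), (4, 0), (4, 1), (4, 2), (4, 3), (5, 0), (5, 1), (5, 2), (5, 3), (6, 0), (6, 1), (6, 2), (6, 3), (7, 0), (7, 1), (7, 2), (7, 3)]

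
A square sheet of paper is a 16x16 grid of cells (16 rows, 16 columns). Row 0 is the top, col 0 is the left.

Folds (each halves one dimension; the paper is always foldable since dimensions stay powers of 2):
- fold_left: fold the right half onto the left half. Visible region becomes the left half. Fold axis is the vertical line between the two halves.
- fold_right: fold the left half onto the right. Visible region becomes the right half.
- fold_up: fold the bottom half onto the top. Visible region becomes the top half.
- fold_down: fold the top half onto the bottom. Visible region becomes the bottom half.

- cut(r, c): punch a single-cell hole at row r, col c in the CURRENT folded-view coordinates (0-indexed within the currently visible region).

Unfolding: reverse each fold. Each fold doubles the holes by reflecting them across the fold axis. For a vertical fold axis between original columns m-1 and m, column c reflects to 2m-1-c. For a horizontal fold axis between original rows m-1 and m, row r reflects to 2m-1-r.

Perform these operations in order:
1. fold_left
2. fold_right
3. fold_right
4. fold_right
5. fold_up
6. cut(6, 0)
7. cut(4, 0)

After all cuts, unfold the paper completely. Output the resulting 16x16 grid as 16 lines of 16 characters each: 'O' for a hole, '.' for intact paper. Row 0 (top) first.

Answer: ................
................
................
................
OOOOOOOOOOOOOOOO
................
OOOOOOOOOOOOOOOO
................
................
OOOOOOOOOOOOOOOO
................
OOOOOOOOOOOOOOOO
................
................
................
................

Derivation:
Op 1 fold_left: fold axis v@8; visible region now rows[0,16) x cols[0,8) = 16x8
Op 2 fold_right: fold axis v@4; visible region now rows[0,16) x cols[4,8) = 16x4
Op 3 fold_right: fold axis v@6; visible region now rows[0,16) x cols[6,8) = 16x2
Op 4 fold_right: fold axis v@7; visible region now rows[0,16) x cols[7,8) = 16x1
Op 5 fold_up: fold axis h@8; visible region now rows[0,8) x cols[7,8) = 8x1
Op 6 cut(6, 0): punch at orig (6,7); cuts so far [(6, 7)]; region rows[0,8) x cols[7,8) = 8x1
Op 7 cut(4, 0): punch at orig (4,7); cuts so far [(4, 7), (6, 7)]; region rows[0,8) x cols[7,8) = 8x1
Unfold 1 (reflect across h@8): 4 holes -> [(4, 7), (6, 7), (9, 7), (11, 7)]
Unfold 2 (reflect across v@7): 8 holes -> [(4, 6), (4, 7), (6, 6), (6, 7), (9, 6), (9, 7), (11, 6), (11, 7)]
Unfold 3 (reflect across v@6): 16 holes -> [(4, 4), (4, 5), (4, 6), (4, 7), (6, 4), (6, 5), (6, 6), (6, 7), (9, 4), (9, 5), (9, 6), (9, 7), (11, 4), (11, 5), (11, 6), (11, 7)]
Unfold 4 (reflect across v@4): 32 holes -> [(4, 0), (4, 1), (4, 2), (4, 3), (4, 4), (4, 5), (4, 6), (4, 7), (6, 0), (6, 1), (6, 2), (6, 3), (6, 4), (6, 5), (6, 6), (6, 7), (9, 0), (9, 1), (9, 2), (9, 3), (9, 4), (9, 5), (9, 6), (9, 7), (11, 0), (11, 1), (11, 2), (11, 3), (11, 4), (11, 5), (11, 6), (11, 7)]
Unfold 5 (reflect across v@8): 64 holes -> [(4, 0), (4, 1), (4, 2), (4, 3), (4, 4), (4, 5), (4, 6), (4, 7), (4, 8), (4, 9), (4, 10), (4, 11), (4, 12), (4, 13), (4, 14), (4, 15), (6, 0), (6, 1), (6, 2), (6, 3), (6, 4), (6, 5), (6, 6), (6, 7), (6, 8), (6, 9), (6, 10), (6, 11), (6, 12), (6, 13), (6, 14), (6, 15), (9, 0), (9, 1), (9, 2), (9, 3), (9, 4), (9, 5), (9, 6), (9, 7), (9, 8), (9, 9), (9, 10), (9, 11), (9, 12), (9, 13), (9, 14), (9, 15), (11, 0), (11, 1), (11, 2), (11, 3), (11, 4), (11, 5), (11, 6), (11, 7), (11, 8), (11, 9), (11, 10), (11, 11), (11, 12), (11, 13), (11, 14), (11, 15)]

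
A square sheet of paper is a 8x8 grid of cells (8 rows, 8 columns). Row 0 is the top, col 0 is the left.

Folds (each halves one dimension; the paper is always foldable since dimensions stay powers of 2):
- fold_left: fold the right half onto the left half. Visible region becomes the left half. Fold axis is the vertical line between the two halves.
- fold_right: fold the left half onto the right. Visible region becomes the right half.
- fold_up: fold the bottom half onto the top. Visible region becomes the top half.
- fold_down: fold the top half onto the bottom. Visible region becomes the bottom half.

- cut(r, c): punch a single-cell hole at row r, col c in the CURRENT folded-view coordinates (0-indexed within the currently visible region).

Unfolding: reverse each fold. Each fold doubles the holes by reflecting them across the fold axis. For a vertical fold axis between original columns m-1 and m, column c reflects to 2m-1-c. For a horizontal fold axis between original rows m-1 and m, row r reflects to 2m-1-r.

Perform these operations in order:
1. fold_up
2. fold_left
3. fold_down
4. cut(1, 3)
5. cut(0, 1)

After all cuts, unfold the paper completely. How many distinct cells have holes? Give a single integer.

Op 1 fold_up: fold axis h@4; visible region now rows[0,4) x cols[0,8) = 4x8
Op 2 fold_left: fold axis v@4; visible region now rows[0,4) x cols[0,4) = 4x4
Op 3 fold_down: fold axis h@2; visible region now rows[2,4) x cols[0,4) = 2x4
Op 4 cut(1, 3): punch at orig (3,3); cuts so far [(3, 3)]; region rows[2,4) x cols[0,4) = 2x4
Op 5 cut(0, 1): punch at orig (2,1); cuts so far [(2, 1), (3, 3)]; region rows[2,4) x cols[0,4) = 2x4
Unfold 1 (reflect across h@2): 4 holes -> [(0, 3), (1, 1), (2, 1), (3, 3)]
Unfold 2 (reflect across v@4): 8 holes -> [(0, 3), (0, 4), (1, 1), (1, 6), (2, 1), (2, 6), (3, 3), (3, 4)]
Unfold 3 (reflect across h@4): 16 holes -> [(0, 3), (0, 4), (1, 1), (1, 6), (2, 1), (2, 6), (3, 3), (3, 4), (4, 3), (4, 4), (5, 1), (5, 6), (6, 1), (6, 6), (7, 3), (7, 4)]

Answer: 16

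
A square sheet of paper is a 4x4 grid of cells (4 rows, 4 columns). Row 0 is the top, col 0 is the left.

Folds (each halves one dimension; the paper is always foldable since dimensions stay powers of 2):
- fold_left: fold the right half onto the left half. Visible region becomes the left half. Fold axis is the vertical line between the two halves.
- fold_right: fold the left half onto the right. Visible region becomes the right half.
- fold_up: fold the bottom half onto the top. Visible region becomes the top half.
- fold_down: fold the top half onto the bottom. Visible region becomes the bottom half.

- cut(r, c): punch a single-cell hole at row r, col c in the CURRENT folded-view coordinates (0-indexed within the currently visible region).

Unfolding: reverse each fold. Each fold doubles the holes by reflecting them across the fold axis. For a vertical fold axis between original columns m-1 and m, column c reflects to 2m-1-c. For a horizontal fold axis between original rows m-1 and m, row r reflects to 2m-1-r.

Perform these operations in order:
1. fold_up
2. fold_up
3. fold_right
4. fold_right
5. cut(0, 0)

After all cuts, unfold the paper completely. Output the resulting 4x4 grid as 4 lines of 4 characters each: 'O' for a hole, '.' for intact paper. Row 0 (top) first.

Answer: OOOO
OOOO
OOOO
OOOO

Derivation:
Op 1 fold_up: fold axis h@2; visible region now rows[0,2) x cols[0,4) = 2x4
Op 2 fold_up: fold axis h@1; visible region now rows[0,1) x cols[0,4) = 1x4
Op 3 fold_right: fold axis v@2; visible region now rows[0,1) x cols[2,4) = 1x2
Op 4 fold_right: fold axis v@3; visible region now rows[0,1) x cols[3,4) = 1x1
Op 5 cut(0, 0): punch at orig (0,3); cuts so far [(0, 3)]; region rows[0,1) x cols[3,4) = 1x1
Unfold 1 (reflect across v@3): 2 holes -> [(0, 2), (0, 3)]
Unfold 2 (reflect across v@2): 4 holes -> [(0, 0), (0, 1), (0, 2), (0, 3)]
Unfold 3 (reflect across h@1): 8 holes -> [(0, 0), (0, 1), (0, 2), (0, 3), (1, 0), (1, 1), (1, 2), (1, 3)]
Unfold 4 (reflect across h@2): 16 holes -> [(0, 0), (0, 1), (0, 2), (0, 3), (1, 0), (1, 1), (1, 2), (1, 3), (2, 0), (2, 1), (2, 2), (2, 3), (3, 0), (3, 1), (3, 2), (3, 3)]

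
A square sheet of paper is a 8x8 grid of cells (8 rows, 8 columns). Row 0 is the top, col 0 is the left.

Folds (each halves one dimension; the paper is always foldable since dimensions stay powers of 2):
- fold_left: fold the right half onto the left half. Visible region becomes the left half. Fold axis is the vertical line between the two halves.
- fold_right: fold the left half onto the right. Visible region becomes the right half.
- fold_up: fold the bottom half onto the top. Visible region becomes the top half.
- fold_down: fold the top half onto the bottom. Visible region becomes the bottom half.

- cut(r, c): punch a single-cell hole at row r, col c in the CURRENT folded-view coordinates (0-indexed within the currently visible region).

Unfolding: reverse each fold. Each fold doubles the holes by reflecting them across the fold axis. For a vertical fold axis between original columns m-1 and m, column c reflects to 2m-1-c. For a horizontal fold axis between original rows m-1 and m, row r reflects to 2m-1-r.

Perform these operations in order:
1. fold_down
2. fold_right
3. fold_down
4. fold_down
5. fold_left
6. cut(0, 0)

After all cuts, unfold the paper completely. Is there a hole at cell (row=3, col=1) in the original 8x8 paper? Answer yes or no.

Answer: no

Derivation:
Op 1 fold_down: fold axis h@4; visible region now rows[4,8) x cols[0,8) = 4x8
Op 2 fold_right: fold axis v@4; visible region now rows[4,8) x cols[4,8) = 4x4
Op 3 fold_down: fold axis h@6; visible region now rows[6,8) x cols[4,8) = 2x4
Op 4 fold_down: fold axis h@7; visible region now rows[7,8) x cols[4,8) = 1x4
Op 5 fold_left: fold axis v@6; visible region now rows[7,8) x cols[4,6) = 1x2
Op 6 cut(0, 0): punch at orig (7,4); cuts so far [(7, 4)]; region rows[7,8) x cols[4,6) = 1x2
Unfold 1 (reflect across v@6): 2 holes -> [(7, 4), (7, 7)]
Unfold 2 (reflect across h@7): 4 holes -> [(6, 4), (6, 7), (7, 4), (7, 7)]
Unfold 3 (reflect across h@6): 8 holes -> [(4, 4), (4, 7), (5, 4), (5, 7), (6, 4), (6, 7), (7, 4), (7, 7)]
Unfold 4 (reflect across v@4): 16 holes -> [(4, 0), (4, 3), (4, 4), (4, 7), (5, 0), (5, 3), (5, 4), (5, 7), (6, 0), (6, 3), (6, 4), (6, 7), (7, 0), (7, 3), (7, 4), (7, 7)]
Unfold 5 (reflect across h@4): 32 holes -> [(0, 0), (0, 3), (0, 4), (0, 7), (1, 0), (1, 3), (1, 4), (1, 7), (2, 0), (2, 3), (2, 4), (2, 7), (3, 0), (3, 3), (3, 4), (3, 7), (4, 0), (4, 3), (4, 4), (4, 7), (5, 0), (5, 3), (5, 4), (5, 7), (6, 0), (6, 3), (6, 4), (6, 7), (7, 0), (7, 3), (7, 4), (7, 7)]
Holes: [(0, 0), (0, 3), (0, 4), (0, 7), (1, 0), (1, 3), (1, 4), (1, 7), (2, 0), (2, 3), (2, 4), (2, 7), (3, 0), (3, 3), (3, 4), (3, 7), (4, 0), (4, 3), (4, 4), (4, 7), (5, 0), (5, 3), (5, 4), (5, 7), (6, 0), (6, 3), (6, 4), (6, 7), (7, 0), (7, 3), (7, 4), (7, 7)]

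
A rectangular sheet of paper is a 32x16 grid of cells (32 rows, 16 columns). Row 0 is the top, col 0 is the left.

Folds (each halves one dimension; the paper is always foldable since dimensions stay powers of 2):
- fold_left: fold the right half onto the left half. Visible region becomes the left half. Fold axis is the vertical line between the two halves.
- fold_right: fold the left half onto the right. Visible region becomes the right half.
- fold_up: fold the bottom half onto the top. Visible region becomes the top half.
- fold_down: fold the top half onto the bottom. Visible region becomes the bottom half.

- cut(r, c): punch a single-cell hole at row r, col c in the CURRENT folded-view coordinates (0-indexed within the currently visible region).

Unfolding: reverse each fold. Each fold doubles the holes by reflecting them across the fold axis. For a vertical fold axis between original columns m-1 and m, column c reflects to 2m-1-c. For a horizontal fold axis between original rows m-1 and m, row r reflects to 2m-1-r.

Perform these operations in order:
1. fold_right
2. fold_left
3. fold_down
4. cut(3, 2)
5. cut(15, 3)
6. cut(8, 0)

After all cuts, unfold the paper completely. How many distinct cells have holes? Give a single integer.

Answer: 24

Derivation:
Op 1 fold_right: fold axis v@8; visible region now rows[0,32) x cols[8,16) = 32x8
Op 2 fold_left: fold axis v@12; visible region now rows[0,32) x cols[8,12) = 32x4
Op 3 fold_down: fold axis h@16; visible region now rows[16,32) x cols[8,12) = 16x4
Op 4 cut(3, 2): punch at orig (19,10); cuts so far [(19, 10)]; region rows[16,32) x cols[8,12) = 16x4
Op 5 cut(15, 3): punch at orig (31,11); cuts so far [(19, 10), (31, 11)]; region rows[16,32) x cols[8,12) = 16x4
Op 6 cut(8, 0): punch at orig (24,8); cuts so far [(19, 10), (24, 8), (31, 11)]; region rows[16,32) x cols[8,12) = 16x4
Unfold 1 (reflect across h@16): 6 holes -> [(0, 11), (7, 8), (12, 10), (19, 10), (24, 8), (31, 11)]
Unfold 2 (reflect across v@12): 12 holes -> [(0, 11), (0, 12), (7, 8), (7, 15), (12, 10), (12, 13), (19, 10), (19, 13), (24, 8), (24, 15), (31, 11), (31, 12)]
Unfold 3 (reflect across v@8): 24 holes -> [(0, 3), (0, 4), (0, 11), (0, 12), (7, 0), (7, 7), (7, 8), (7, 15), (12, 2), (12, 5), (12, 10), (12, 13), (19, 2), (19, 5), (19, 10), (19, 13), (24, 0), (24, 7), (24, 8), (24, 15), (31, 3), (31, 4), (31, 11), (31, 12)]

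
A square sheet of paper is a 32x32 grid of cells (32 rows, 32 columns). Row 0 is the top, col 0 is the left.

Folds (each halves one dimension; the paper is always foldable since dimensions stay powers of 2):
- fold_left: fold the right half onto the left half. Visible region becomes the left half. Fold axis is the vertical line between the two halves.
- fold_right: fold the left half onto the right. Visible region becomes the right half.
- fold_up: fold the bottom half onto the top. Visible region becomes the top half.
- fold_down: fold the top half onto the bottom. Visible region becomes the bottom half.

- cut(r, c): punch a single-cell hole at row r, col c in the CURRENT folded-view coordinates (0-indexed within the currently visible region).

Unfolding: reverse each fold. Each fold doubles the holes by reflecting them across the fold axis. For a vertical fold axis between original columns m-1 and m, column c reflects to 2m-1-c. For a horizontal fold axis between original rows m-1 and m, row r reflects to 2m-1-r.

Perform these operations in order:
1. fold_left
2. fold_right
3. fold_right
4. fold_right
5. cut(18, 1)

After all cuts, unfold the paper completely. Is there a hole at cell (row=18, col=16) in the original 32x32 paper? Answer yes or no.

Op 1 fold_left: fold axis v@16; visible region now rows[0,32) x cols[0,16) = 32x16
Op 2 fold_right: fold axis v@8; visible region now rows[0,32) x cols[8,16) = 32x8
Op 3 fold_right: fold axis v@12; visible region now rows[0,32) x cols[12,16) = 32x4
Op 4 fold_right: fold axis v@14; visible region now rows[0,32) x cols[14,16) = 32x2
Op 5 cut(18, 1): punch at orig (18,15); cuts so far [(18, 15)]; region rows[0,32) x cols[14,16) = 32x2
Unfold 1 (reflect across v@14): 2 holes -> [(18, 12), (18, 15)]
Unfold 2 (reflect across v@12): 4 holes -> [(18, 8), (18, 11), (18, 12), (18, 15)]
Unfold 3 (reflect across v@8): 8 holes -> [(18, 0), (18, 3), (18, 4), (18, 7), (18, 8), (18, 11), (18, 12), (18, 15)]
Unfold 4 (reflect across v@16): 16 holes -> [(18, 0), (18, 3), (18, 4), (18, 7), (18, 8), (18, 11), (18, 12), (18, 15), (18, 16), (18, 19), (18, 20), (18, 23), (18, 24), (18, 27), (18, 28), (18, 31)]
Holes: [(18, 0), (18, 3), (18, 4), (18, 7), (18, 8), (18, 11), (18, 12), (18, 15), (18, 16), (18, 19), (18, 20), (18, 23), (18, 24), (18, 27), (18, 28), (18, 31)]

Answer: yes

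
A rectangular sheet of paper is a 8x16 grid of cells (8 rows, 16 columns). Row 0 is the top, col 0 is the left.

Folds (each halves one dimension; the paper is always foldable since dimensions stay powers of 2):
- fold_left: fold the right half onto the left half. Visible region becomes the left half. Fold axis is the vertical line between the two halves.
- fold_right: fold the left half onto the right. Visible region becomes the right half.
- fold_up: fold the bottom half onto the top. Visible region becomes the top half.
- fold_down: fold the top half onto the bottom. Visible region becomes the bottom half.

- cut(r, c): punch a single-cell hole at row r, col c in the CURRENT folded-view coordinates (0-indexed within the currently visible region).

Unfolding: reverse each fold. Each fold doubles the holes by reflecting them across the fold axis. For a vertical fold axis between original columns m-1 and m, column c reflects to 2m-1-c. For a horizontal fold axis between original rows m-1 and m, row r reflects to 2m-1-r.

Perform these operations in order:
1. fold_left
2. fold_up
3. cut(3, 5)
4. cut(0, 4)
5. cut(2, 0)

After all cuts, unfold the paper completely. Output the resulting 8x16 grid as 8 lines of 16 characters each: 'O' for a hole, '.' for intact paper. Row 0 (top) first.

Op 1 fold_left: fold axis v@8; visible region now rows[0,8) x cols[0,8) = 8x8
Op 2 fold_up: fold axis h@4; visible region now rows[0,4) x cols[0,8) = 4x8
Op 3 cut(3, 5): punch at orig (3,5); cuts so far [(3, 5)]; region rows[0,4) x cols[0,8) = 4x8
Op 4 cut(0, 4): punch at orig (0,4); cuts so far [(0, 4), (3, 5)]; region rows[0,4) x cols[0,8) = 4x8
Op 5 cut(2, 0): punch at orig (2,0); cuts so far [(0, 4), (2, 0), (3, 5)]; region rows[0,4) x cols[0,8) = 4x8
Unfold 1 (reflect across h@4): 6 holes -> [(0, 4), (2, 0), (3, 5), (4, 5), (5, 0), (7, 4)]
Unfold 2 (reflect across v@8): 12 holes -> [(0, 4), (0, 11), (2, 0), (2, 15), (3, 5), (3, 10), (4, 5), (4, 10), (5, 0), (5, 15), (7, 4), (7, 11)]

Answer: ....O......O....
................
O..............O
.....O....O.....
.....O....O.....
O..............O
................
....O......O....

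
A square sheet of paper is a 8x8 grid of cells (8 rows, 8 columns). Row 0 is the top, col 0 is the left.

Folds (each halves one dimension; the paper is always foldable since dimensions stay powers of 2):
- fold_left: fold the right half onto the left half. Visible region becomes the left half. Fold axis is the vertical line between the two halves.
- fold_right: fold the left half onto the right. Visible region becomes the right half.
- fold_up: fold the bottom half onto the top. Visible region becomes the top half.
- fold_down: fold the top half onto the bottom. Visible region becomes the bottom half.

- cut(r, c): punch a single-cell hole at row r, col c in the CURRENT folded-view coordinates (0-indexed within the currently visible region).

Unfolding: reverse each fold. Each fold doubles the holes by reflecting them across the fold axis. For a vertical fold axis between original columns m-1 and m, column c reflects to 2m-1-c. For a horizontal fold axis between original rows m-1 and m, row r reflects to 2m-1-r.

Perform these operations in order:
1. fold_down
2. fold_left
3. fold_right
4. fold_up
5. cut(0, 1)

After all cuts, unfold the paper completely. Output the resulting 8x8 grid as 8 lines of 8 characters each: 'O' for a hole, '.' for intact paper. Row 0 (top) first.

Op 1 fold_down: fold axis h@4; visible region now rows[4,8) x cols[0,8) = 4x8
Op 2 fold_left: fold axis v@4; visible region now rows[4,8) x cols[0,4) = 4x4
Op 3 fold_right: fold axis v@2; visible region now rows[4,8) x cols[2,4) = 4x2
Op 4 fold_up: fold axis h@6; visible region now rows[4,6) x cols[2,4) = 2x2
Op 5 cut(0, 1): punch at orig (4,3); cuts so far [(4, 3)]; region rows[4,6) x cols[2,4) = 2x2
Unfold 1 (reflect across h@6): 2 holes -> [(4, 3), (7, 3)]
Unfold 2 (reflect across v@2): 4 holes -> [(4, 0), (4, 3), (7, 0), (7, 3)]
Unfold 3 (reflect across v@4): 8 holes -> [(4, 0), (4, 3), (4, 4), (4, 7), (7, 0), (7, 3), (7, 4), (7, 7)]
Unfold 4 (reflect across h@4): 16 holes -> [(0, 0), (0, 3), (0, 4), (0, 7), (3, 0), (3, 3), (3, 4), (3, 7), (4, 0), (4, 3), (4, 4), (4, 7), (7, 0), (7, 3), (7, 4), (7, 7)]

Answer: O..OO..O
........
........
O..OO..O
O..OO..O
........
........
O..OO..O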